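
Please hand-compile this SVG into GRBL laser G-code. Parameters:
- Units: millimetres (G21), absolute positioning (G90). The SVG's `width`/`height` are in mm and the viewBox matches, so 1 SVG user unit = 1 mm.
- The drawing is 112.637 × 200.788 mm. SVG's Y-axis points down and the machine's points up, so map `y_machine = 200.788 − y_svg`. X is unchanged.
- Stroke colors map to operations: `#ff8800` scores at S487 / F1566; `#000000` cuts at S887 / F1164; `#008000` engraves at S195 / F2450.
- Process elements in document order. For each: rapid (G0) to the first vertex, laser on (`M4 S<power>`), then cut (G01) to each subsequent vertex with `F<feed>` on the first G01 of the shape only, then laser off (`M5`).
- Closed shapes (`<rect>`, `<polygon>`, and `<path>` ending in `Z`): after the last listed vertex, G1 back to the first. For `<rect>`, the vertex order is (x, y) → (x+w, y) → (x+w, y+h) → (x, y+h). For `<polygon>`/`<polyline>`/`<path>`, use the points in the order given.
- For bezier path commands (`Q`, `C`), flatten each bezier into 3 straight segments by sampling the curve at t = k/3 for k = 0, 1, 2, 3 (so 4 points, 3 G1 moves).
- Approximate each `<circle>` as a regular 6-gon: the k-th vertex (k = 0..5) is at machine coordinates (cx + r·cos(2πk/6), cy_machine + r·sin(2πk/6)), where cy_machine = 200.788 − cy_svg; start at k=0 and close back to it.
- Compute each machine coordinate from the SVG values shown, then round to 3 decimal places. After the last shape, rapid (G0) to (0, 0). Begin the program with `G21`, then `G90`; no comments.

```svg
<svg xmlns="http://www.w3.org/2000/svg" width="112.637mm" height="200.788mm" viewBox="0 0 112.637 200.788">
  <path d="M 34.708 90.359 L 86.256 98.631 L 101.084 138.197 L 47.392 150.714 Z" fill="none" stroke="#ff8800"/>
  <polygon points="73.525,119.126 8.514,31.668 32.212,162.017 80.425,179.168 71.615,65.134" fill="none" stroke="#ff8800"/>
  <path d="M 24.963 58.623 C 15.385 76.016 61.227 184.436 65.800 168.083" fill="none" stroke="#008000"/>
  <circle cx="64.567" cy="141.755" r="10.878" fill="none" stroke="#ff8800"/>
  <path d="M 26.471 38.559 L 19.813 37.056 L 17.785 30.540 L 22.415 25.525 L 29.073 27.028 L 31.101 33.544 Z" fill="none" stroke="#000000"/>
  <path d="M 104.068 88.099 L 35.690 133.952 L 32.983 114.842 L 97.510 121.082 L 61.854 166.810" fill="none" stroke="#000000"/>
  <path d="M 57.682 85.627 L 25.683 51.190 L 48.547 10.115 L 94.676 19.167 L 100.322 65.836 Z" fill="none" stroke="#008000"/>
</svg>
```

Since the viewBox matches the mm dimensions, user units are millimetres directly. The only transform is the Y-flip y_m = 200.788 − y_svg.

Shape 1 is a closed polygon drawn with `<path>`. Its stroke #ff8800 means score at S487, F1566. After flipping Y the toolpath is (34.708,110.429) → (86.256,102.157) → (101.084,62.591) → (47.392,50.074) → (34.708,110.429), returning to the start.

Shape 2 is a closed polygon drawn with `<polygon>`. Its stroke #ff8800 means score at S487, F1566. After flipping Y the toolpath is (73.525,81.662) → (8.514,169.120) → (32.212,38.771) → (80.425,21.620) → (71.615,135.654) → (73.525,81.662), returning to the start.

Shape 3 is a cubic bezier drawn with `<path>`. Its stroke #008000 means engrave at S195, F2450. After flipping Y the toolpath is (24.963,142.165) → (30.277,102.422) → (51.052,49.950) → (65.800,32.705).

Shape 4 is a circle drawn with `<circle>`. Its stroke #ff8800 means score at S487, F1566. After flipping Y the toolpath is (75.445,59.033) → (70.006,68.454) → (59.128,68.454) → (53.689,59.033) → (59.128,49.612) → (70.006,49.612) → (75.445,59.033), returning to the start.

Shape 5 is a regular polygon drawn with `<path>`. Its stroke #000000 means cut at S887, F1164. After flipping Y the toolpath is (26.471,162.229) → (19.813,163.732) → (17.785,170.248) → (22.415,175.263) → (29.073,173.760) → (31.101,167.244) → (26.471,162.229), returning to the start.

Shape 6 is a open polyline drawn with `<path>`. Its stroke #000000 means cut at S887, F1164. After flipping Y the toolpath is (104.068,112.689) → (35.690,66.836) → (32.983,85.946) → (97.510,79.706) → (61.854,33.978).

Shape 7 is a regular polygon drawn with `<path>`. Its stroke #008000 means engrave at S195, F2450. After flipping Y the toolpath is (57.682,115.161) → (25.683,149.598) → (48.547,190.673) → (94.676,181.621) → (100.322,134.952) → (57.682,115.161), returning to the start.

G21
G90
G0 X34.708 Y110.429
M4 S487
G01 X86.256 Y102.157 F1566
G01 X101.084 Y62.591
G01 X47.392 Y50.074
G01 X34.708 Y110.429
M5
G0 X73.525 Y81.662
M4 S487
G01 X8.514 Y169.120 F1566
G01 X32.212 Y38.771
G01 X80.425 Y21.620
G01 X71.615 Y135.654
G01 X73.525 Y81.662
M5
G0 X24.963 Y142.165
M4 S195
G01 X30.277 Y102.422 F2450
G01 X51.052 Y49.950
G01 X65.800 Y32.705
M5
G0 X75.445 Y59.033
M4 S487
G01 X70.006 Y68.454 F1566
G01 X59.128 Y68.454
G01 X53.689 Y59.033
G01 X59.128 Y49.612
G01 X70.006 Y49.612
G01 X75.445 Y59.033
M5
G0 X26.471 Y162.229
M4 S887
G01 X19.813 Y163.732 F1164
G01 X17.785 Y170.248
G01 X22.415 Y175.263
G01 X29.073 Y173.760
G01 X31.101 Y167.244
G01 X26.471 Y162.229
M5
G0 X104.068 Y112.689
M4 S887
G01 X35.690 Y66.836 F1164
G01 X32.983 Y85.946
G01 X97.510 Y79.706
G01 X61.854 Y33.978
M5
G0 X57.682 Y115.161
M4 S195
G01 X25.683 Y149.598 F2450
G01 X48.547 Y190.673
G01 X94.676 Y181.621
G01 X100.322 Y134.952
G01 X57.682 Y115.161
M5
G0 X0.000 Y0.000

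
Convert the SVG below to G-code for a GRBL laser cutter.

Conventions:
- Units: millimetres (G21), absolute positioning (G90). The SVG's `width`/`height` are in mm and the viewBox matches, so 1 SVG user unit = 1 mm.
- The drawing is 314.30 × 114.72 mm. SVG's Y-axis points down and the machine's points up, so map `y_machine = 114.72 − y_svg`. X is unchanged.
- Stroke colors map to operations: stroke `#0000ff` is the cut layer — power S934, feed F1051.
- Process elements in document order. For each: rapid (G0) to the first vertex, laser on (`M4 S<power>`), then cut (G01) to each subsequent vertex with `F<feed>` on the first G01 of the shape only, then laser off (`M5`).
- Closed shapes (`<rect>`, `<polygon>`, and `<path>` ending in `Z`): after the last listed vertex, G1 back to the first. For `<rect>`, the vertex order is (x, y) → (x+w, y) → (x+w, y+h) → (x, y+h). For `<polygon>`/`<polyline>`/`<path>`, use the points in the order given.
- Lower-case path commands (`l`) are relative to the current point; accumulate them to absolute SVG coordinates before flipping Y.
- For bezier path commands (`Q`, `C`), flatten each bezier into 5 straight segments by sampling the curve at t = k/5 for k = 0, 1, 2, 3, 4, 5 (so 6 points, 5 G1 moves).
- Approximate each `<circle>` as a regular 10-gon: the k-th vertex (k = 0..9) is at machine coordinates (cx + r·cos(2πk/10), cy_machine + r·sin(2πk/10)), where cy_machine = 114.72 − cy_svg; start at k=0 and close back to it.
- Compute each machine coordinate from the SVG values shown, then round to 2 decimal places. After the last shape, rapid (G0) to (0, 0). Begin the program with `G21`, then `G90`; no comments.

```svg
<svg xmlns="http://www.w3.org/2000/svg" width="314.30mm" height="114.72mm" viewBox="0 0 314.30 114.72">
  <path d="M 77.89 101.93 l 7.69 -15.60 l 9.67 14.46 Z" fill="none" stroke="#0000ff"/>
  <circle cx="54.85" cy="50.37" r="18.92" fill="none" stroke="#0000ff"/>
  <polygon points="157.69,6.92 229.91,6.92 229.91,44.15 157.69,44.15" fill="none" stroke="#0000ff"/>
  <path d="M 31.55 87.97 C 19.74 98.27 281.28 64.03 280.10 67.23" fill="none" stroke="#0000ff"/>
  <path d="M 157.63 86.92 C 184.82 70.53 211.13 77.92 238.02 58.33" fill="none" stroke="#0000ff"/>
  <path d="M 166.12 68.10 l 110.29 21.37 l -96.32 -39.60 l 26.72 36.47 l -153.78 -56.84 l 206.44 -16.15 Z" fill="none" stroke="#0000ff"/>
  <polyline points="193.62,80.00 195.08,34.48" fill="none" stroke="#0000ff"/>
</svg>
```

G21
G90
G0 X77.89 Y12.79
M4 S934
G01 X85.58 Y28.39 F1051
G01 X95.25 Y13.93
G01 X77.89 Y12.79
M5
G0 X73.77 Y64.35
M4 S934
G01 X70.16 Y75.47 F1051
G01 X60.70 Y82.34
G01 X49.00 Y82.34
G01 X39.54 Y75.47
G01 X35.93 Y64.35
G01 X39.54 Y53.23
G01 X49.00 Y46.36
G01 X60.70 Y46.36
G01 X70.16 Y53.23
G01 X73.77 Y64.35
M5
G0 X157.69 Y107.80
M4 S934
G01 X229.91 Y107.80 F1051
G01 X229.91 Y70.57
G01 X157.69 Y70.57
G01 X157.69 Y107.80
M5
G0 X31.55 Y26.75
M4 S934
G01 X52.98 Y25.26 F1051
G01 X114.28 Y30.52
G01 X189.72 Y38.61
G01 X253.57 Y45.57
G01 X280.10 Y47.49
M5
G0 X157.63 Y27.80
M4 S934
G01 X173.85 Y35.19 F1051
G01 X189.93 Y39.30
G01 X205.94 Y42.58
G01 X221.94 Y47.47
G01 X238.02 Y56.39
M5
G0 X166.12 Y46.62
M4 S934
G01 X276.41 Y25.25 F1051
G01 X180.09 Y64.85
G01 X206.81 Y28.38
G01 X53.03 Y85.22
G01 X259.47 Y101.37
G01 X166.12 Y46.62
M5
G0 X193.62 Y34.72
M4 S934
G01 X195.08 Y80.24 F1051
M5
G0 X0.00 Y0.00

Since the viewBox matches the mm dimensions, user units are millimetres directly. The only transform is the Y-flip y_m = 114.72 − y_svg.

Shape 1 is a regular polygon drawn with `<path>`. Its stroke #0000ff means cut at S934, F1051. After flipping Y the toolpath is (77.89,12.79) → (85.58,28.39) → (95.25,13.93) → (77.89,12.79), returning to the start.

Shape 2 is a circle drawn with `<circle>`. Its stroke #0000ff means cut at S934, F1051. After flipping Y the toolpath is (73.77,64.35) → (70.16,75.47) → (60.70,82.34) → (49.00,82.34) → (39.54,75.47) → (35.93,64.35) → (39.54,53.23) → (49.00,46.36) → (60.70,46.36) → (70.16,53.23) → (73.77,64.35), returning to the start.

Shape 3 is a rectangle drawn with `<polygon>`. Its stroke #0000ff means cut at S934, F1051. After flipping Y the toolpath is (157.69,107.80) → (229.91,107.80) → (229.91,70.57) → (157.69,70.57) → (157.69,107.80), returning to the start.

Shape 4 is a cubic bezier drawn with `<path>`. Its stroke #0000ff means cut at S934, F1051. After flipping Y the toolpath is (31.55,26.75) → (52.98,25.26) → (114.28,30.52) → (189.72,38.61) → (253.57,45.57) → (280.10,47.49).

Shape 5 is a cubic bezier drawn with `<path>`. Its stroke #0000ff means cut at S934, F1051. After flipping Y the toolpath is (157.63,27.80) → (173.85,35.19) → (189.93,39.30) → (205.94,42.58) → (221.94,47.47) → (238.02,56.39).

Shape 6 is a closed polygon drawn with `<path>`. Its stroke #0000ff means cut at S934, F1051. After flipping Y the toolpath is (166.12,46.62) → (276.41,25.25) → (180.09,64.85) → (206.81,28.38) → (53.03,85.22) → (259.47,101.37) → (166.12,46.62), returning to the start.

Shape 7 is a line segment drawn with `<polyline>`. Its stroke #0000ff means cut at S934, F1051. After flipping Y the toolpath is (193.62,34.72) → (195.08,80.24).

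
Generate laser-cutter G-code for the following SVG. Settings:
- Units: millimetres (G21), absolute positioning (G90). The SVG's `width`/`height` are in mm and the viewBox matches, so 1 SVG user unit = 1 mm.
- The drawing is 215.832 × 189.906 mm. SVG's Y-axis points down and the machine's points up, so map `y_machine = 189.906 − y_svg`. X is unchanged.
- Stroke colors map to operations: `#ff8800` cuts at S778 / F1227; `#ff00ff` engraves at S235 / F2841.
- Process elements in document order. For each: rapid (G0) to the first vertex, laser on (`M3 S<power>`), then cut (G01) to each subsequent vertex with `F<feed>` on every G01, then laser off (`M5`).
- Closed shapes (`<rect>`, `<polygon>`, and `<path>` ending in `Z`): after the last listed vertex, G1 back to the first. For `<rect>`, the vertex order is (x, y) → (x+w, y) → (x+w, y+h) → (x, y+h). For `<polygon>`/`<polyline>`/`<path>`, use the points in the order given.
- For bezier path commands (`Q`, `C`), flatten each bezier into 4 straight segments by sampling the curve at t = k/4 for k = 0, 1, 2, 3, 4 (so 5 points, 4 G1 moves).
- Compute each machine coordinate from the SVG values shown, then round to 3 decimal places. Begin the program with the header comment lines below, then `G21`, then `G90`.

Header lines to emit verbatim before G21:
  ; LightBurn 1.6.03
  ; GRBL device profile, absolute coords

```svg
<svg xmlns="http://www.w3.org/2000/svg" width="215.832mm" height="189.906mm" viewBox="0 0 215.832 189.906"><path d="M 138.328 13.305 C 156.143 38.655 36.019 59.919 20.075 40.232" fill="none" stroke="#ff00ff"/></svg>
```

1 u = 1 mm; y_m = 189.906 − y.

[1] `<path>` cubic bezier, #ff00ff→engrave S235 F2841: (138.328,176.601) → (129.609,158.931) → (91.861,146.249) → (47.784,142.011) → (20.075,149.674)

; LightBurn 1.6.03
; GRBL device profile, absolute coords
G21
G90
G0 X138.328 Y176.601
M3 S235
G01 X129.609 Y158.931 F2841
G01 X91.861 Y146.249 F2841
G01 X47.784 Y142.011 F2841
G01 X20.075 Y149.674 F2841
M5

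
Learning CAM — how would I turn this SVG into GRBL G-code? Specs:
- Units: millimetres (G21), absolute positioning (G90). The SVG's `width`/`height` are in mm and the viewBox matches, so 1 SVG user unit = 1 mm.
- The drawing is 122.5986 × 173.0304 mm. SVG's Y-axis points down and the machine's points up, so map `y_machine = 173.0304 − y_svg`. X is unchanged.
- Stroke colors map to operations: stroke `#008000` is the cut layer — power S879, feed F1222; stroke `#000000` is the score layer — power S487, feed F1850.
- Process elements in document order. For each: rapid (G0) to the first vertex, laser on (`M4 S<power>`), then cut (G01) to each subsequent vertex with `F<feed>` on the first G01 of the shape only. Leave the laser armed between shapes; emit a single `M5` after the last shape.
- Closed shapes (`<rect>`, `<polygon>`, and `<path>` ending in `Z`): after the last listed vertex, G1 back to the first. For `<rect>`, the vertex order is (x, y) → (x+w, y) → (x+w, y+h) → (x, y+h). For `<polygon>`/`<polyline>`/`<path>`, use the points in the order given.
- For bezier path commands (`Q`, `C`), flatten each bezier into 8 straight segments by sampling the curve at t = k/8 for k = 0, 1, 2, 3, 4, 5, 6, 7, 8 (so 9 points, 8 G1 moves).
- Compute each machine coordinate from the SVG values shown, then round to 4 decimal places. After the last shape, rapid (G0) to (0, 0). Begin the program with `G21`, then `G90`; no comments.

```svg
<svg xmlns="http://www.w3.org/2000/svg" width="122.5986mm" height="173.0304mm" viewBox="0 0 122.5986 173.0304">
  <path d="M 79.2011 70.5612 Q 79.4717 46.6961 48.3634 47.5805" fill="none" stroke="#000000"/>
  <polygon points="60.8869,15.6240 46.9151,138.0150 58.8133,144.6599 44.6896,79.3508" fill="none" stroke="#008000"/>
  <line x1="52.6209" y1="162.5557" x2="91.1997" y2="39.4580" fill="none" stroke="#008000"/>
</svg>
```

G21
G90
G0 X79.2011 Y102.4692
M4 S487
G01 X78.7785 Y108.0488 F1850
G01 X77.3752 Y112.8549
G01 X74.9914 Y116.8876
G01 X71.6270 Y120.1469
G01 X67.2820 Y122.6328
G01 X61.9564 Y124.3453
G01 X55.6502 Y125.2843
G01 X48.3634 Y125.4499
G0 X60.8869 Y157.4064
M4 S879
G01 X46.9151 Y35.0154 F1222
G01 X58.8133 Y28.3705
G01 X44.6896 Y93.6796
G01 X60.8869 Y157.4064
G0 X52.6209 Y10.4747
M4 S879
G01 X91.1997 Y133.5724 F1222
M5
G0 X0.0000 Y0.0000

Since the viewBox matches the mm dimensions, user units are millimetres directly. The only transform is the Y-flip y_m = 173.0304 − y_svg.

Shape 1 is a quadratic bezier drawn with `<path>`. Its stroke #000000 means score at S487, F1850. After flipping Y the toolpath is (79.2011,102.4692) → (78.7785,108.0488) → (77.3752,112.8549) → (74.9914,116.8876) → (71.6270,120.1469) → (67.2820,122.6328) → (61.9564,124.3453) → (55.6502,125.2843) → (48.3634,125.4499).

Shape 2 is a closed polygon drawn with `<polygon>`. Its stroke #008000 means cut at S879, F1222. After flipping Y the toolpath is (60.8869,157.4064) → (46.9151,35.0154) → (58.8133,28.3705) → (44.6896,93.6796) → (60.8869,157.4064), returning to the start.

Shape 3 is a line segment drawn with `<line>`. Its stroke #008000 means cut at S879, F1222. After flipping Y the toolpath is (52.6209,10.4747) → (91.1997,133.5724).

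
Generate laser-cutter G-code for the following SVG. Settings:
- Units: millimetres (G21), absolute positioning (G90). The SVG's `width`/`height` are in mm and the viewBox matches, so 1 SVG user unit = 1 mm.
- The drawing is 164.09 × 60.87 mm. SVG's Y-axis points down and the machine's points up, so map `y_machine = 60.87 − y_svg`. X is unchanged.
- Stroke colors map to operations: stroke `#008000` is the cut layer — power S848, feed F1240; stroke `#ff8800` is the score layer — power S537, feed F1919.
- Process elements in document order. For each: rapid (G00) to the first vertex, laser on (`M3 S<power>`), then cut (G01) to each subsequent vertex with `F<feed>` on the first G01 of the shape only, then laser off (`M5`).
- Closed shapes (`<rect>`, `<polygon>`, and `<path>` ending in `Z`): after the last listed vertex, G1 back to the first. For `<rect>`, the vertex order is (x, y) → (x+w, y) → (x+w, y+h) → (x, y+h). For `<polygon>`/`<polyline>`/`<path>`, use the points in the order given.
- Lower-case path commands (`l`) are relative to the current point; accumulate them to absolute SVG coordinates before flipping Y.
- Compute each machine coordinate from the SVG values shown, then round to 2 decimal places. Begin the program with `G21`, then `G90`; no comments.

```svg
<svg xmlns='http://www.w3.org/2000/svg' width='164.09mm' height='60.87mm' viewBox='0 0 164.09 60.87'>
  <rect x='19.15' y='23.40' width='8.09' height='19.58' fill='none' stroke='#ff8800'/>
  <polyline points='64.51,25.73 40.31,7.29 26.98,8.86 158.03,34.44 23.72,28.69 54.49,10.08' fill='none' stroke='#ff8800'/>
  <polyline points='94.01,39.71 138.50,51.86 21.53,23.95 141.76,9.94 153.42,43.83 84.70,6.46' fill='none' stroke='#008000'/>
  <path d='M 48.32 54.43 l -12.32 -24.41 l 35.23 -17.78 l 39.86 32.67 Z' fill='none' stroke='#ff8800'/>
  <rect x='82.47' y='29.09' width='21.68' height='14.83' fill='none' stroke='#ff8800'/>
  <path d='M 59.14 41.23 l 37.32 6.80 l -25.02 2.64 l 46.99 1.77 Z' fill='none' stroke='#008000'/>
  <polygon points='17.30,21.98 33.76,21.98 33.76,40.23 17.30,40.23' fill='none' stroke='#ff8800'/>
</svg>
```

viewBox `0 0 164.09 60.87` with mm width/height → 1 unit = 1 mm. Flip: y_m = 60.87 − y_svg.

**Shape 1** — `<rect>` rectangle, stroke `#ff8800` → score (S537, F1919). Machine vertices: (19.15,37.47) → (27.24,37.47) → (27.24,17.89) → (19.15,17.89) → (19.15,37.47). Closed: final G1 returns to the first vertex.

**Shape 2** — `<polyline>` open polyline, stroke `#ff8800` → score (S537, F1919). Machine vertices: (64.51,35.14) → (40.31,53.58) → (26.98,52.01) → (158.03,26.43) → (23.72,32.18) → (54.49,50.79). Open path.

**Shape 3** — `<polyline>` open polyline, stroke `#008000` → cut (S848, F1240). Machine vertices: (94.01,21.16) → (138.50,9.01) → (21.53,36.92) → (141.76,50.93) → (153.42,17.04) → (84.70,54.41). Open path.

**Shape 4** — `<path>` closed polygon, stroke `#ff8800` → score (S537, F1919). Machine vertices: (48.32,6.44) → (36.00,30.85) → (71.23,48.63) → (111.09,15.96) → (48.32,6.44). Closed: final G1 returns to the first vertex.

**Shape 5** — `<rect>` rectangle, stroke `#ff8800` → score (S537, F1919). Machine vertices: (82.47,31.78) → (104.15,31.78) → (104.15,16.95) → (82.47,16.95) → (82.47,31.78). Closed: final G1 returns to the first vertex.

**Shape 6** — `<path>` closed polygon, stroke `#008000` → cut (S848, F1240). Machine vertices: (59.14,19.64) → (96.46,12.84) → (71.44,10.20) → (118.43,8.43) → (59.14,19.64). Closed: final G1 returns to the first vertex.

**Shape 7** — `<polygon>` rectangle, stroke `#ff8800` → score (S537, F1919). Machine vertices: (17.30,38.89) → (33.76,38.89) → (33.76,20.64) → (17.30,20.64) → (17.30,38.89). Closed: final G1 returns to the first vertex.

G21
G90
G00 X19.15 Y37.47
M3 S537
G01 X27.24 Y37.47 F1919
G01 X27.24 Y17.89
G01 X19.15 Y17.89
G01 X19.15 Y37.47
M5
G00 X64.51 Y35.14
M3 S537
G01 X40.31 Y53.58 F1919
G01 X26.98 Y52.01
G01 X158.03 Y26.43
G01 X23.72 Y32.18
G01 X54.49 Y50.79
M5
G00 X94.01 Y21.16
M3 S848
G01 X138.50 Y9.01 F1240
G01 X21.53 Y36.92
G01 X141.76 Y50.93
G01 X153.42 Y17.04
G01 X84.70 Y54.41
M5
G00 X48.32 Y6.44
M3 S537
G01 X36.00 Y30.85 F1919
G01 X71.23 Y48.63
G01 X111.09 Y15.96
G01 X48.32 Y6.44
M5
G00 X82.47 Y31.78
M3 S537
G01 X104.15 Y31.78 F1919
G01 X104.15 Y16.95
G01 X82.47 Y16.95
G01 X82.47 Y31.78
M5
G00 X59.14 Y19.64
M3 S848
G01 X96.46 Y12.84 F1240
G01 X71.44 Y10.20
G01 X118.43 Y8.43
G01 X59.14 Y19.64
M5
G00 X17.30 Y38.89
M3 S537
G01 X33.76 Y38.89 F1919
G01 X33.76 Y20.64
G01 X17.30 Y20.64
G01 X17.30 Y38.89
M5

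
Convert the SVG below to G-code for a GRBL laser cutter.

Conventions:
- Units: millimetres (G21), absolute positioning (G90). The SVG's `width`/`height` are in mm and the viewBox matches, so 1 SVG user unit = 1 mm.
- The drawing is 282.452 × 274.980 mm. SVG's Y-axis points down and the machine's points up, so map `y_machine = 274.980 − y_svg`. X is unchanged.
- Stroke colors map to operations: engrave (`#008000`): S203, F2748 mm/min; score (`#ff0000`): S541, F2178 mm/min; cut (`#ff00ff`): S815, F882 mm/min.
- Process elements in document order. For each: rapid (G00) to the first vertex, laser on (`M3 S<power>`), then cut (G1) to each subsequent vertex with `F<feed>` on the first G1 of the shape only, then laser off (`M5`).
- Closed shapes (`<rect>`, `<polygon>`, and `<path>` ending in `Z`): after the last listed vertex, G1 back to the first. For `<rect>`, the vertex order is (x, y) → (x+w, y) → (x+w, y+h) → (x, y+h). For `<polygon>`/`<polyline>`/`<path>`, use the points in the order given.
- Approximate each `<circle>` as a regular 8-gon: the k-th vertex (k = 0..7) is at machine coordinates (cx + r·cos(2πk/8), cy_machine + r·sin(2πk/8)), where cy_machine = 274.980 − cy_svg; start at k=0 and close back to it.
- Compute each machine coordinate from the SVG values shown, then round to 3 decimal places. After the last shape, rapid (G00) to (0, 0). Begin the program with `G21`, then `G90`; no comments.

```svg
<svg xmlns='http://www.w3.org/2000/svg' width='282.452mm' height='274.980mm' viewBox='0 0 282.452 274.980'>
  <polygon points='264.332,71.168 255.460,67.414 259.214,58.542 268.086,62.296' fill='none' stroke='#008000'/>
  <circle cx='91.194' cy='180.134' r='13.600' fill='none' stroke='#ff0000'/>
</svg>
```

viewBox `0 0 282.452 274.980` with mm width/height → 1 unit = 1 mm. Flip: y_m = 274.980 − y_svg.

**Shape 1** — `<polygon>` regular polygon, stroke `#008000` → engrave (S203, F2748). Machine vertices: (264.332,203.812) → (255.460,207.566) → (259.214,216.438) → (268.086,212.684) → (264.332,203.812). Closed: final G1 returns to the first vertex.

**Shape 2** — `<circle>` circle, stroke `#ff0000` → score (S541, F2178). Machine vertices: (104.794,94.846) → (100.811,104.463) → (91.194,108.446) → (81.577,104.463) → (77.594,94.846) → (81.577,85.229) → (91.194,81.246) → (100.811,85.229) → (104.794,94.846). Closed: final G1 returns to the first vertex.

G21
G90
G00 X264.332 Y203.812
M3 S203
G1 X255.460 Y207.566 F2748
G1 X259.214 Y216.438
G1 X268.086 Y212.684
G1 X264.332 Y203.812
M5
G00 X104.794 Y94.846
M3 S541
G1 X100.811 Y104.463 F2178
G1 X91.194 Y108.446
G1 X81.577 Y104.463
G1 X77.594 Y94.846
G1 X81.577 Y85.229
G1 X91.194 Y81.246
G1 X100.811 Y85.229
G1 X104.794 Y94.846
M5
G00 X0.000 Y0.000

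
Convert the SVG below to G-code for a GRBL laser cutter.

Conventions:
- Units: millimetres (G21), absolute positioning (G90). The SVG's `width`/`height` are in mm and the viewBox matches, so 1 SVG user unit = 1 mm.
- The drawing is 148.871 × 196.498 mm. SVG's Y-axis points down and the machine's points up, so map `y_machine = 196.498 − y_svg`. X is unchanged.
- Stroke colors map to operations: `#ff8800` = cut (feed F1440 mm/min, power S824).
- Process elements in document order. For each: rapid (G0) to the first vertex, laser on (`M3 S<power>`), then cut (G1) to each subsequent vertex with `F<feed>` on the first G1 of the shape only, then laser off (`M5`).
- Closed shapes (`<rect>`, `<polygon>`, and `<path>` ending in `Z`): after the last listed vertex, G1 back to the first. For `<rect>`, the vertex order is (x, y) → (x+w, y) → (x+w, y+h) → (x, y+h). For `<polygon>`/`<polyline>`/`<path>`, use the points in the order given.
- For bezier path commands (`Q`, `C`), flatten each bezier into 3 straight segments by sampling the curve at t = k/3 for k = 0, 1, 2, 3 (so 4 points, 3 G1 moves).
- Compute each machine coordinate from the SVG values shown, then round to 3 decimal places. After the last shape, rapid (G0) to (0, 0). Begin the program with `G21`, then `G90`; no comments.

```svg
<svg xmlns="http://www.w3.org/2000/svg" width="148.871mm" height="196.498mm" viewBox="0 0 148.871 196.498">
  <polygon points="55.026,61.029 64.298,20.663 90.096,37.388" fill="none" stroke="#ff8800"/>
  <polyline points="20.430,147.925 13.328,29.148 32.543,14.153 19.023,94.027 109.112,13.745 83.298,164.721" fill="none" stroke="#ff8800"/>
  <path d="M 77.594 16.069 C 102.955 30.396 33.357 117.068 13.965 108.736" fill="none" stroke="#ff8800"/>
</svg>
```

1 u = 1 mm; y_m = 196.498 − y.

[1] `<polygon>` closed polygon, #ff8800→cut S824 F1440: (55.026,135.469) → (64.298,175.835) → (90.096,159.110) → (55.026,135.469) (closed)

[2] `<polyline>` open polyline, #ff8800→cut S824 F1440: (20.430,48.573) → (13.328,167.350) → (32.543,182.345) → (19.023,102.471) → (109.112,182.753) → (83.298,31.777)

[3] `<path>` cubic bezier, #ff8800→cut S824 F1440: (77.594,180.429) → (76.678,148.185) → (44.716,104.900) → (13.965,87.762)

G21
G90
G0 X55.026 Y135.469
M3 S824
G1 X64.298 Y175.835 F1440
G1 X90.096 Y159.110
G1 X55.026 Y135.469
M5
G0 X20.430 Y48.573
M3 S824
G1 X13.328 Y167.350 F1440
G1 X32.543 Y182.345
G1 X19.023 Y102.471
G1 X109.112 Y182.753
G1 X83.298 Y31.777
M5
G0 X77.594 Y180.429
M3 S824
G1 X76.678 Y148.185 F1440
G1 X44.716 Y104.900
G1 X13.965 Y87.762
M5
G0 X0.000 Y0.000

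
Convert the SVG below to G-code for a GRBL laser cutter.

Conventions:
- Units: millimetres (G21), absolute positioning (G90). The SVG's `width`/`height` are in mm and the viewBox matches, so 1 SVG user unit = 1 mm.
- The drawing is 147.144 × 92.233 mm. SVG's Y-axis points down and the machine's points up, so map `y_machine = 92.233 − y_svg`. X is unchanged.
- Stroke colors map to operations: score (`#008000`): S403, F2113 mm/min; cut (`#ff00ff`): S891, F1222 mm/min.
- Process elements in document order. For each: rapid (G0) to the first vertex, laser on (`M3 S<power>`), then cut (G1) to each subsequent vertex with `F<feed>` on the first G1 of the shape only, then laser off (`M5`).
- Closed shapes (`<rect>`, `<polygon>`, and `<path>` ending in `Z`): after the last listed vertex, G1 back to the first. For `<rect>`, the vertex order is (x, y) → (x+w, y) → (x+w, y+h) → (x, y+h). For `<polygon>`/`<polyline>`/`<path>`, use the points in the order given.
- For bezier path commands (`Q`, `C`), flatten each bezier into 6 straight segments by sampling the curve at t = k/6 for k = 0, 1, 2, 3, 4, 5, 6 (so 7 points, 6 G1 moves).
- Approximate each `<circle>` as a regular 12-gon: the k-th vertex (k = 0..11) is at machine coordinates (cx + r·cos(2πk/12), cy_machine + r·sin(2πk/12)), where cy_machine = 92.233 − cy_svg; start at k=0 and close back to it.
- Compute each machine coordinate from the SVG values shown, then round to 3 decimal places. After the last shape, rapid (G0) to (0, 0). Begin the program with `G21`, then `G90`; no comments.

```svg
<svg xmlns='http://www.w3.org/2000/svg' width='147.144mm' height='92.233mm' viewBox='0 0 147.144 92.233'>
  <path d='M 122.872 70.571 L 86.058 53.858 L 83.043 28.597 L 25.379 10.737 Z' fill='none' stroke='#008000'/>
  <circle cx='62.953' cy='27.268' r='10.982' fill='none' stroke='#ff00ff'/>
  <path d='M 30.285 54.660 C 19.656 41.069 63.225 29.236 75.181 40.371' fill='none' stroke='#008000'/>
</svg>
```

1 u = 1 mm; y_m = 92.233 − y.

[1] `<path>` closed polygon, #008000→score S403 F2113: (122.872,21.662) → (86.058,38.375) → (83.043,63.636) → (25.379,81.496) → (122.872,21.662) (closed)

[2] `<circle>` circle, #ff00ff→cut S891 F1222: (73.935,64.965) → (72.464,70.456) → (68.444,74.476) → (62.953,75.947) → (57.462,74.476) → (53.442,70.456) → (51.971,64.965) → (53.442,59.474) → (57.462,55.454) → (62.953,53.983) → (68.444,55.454) → (72.464,59.474) → (73.935,64.965) (closed)

[3] `<path>` cubic bezier, #008000→score S403 F2113: (30.285,37.573) → (29.090,44.124) → (34.544,49.792) → (44.264,53.990) → (55.866,56.127) → (66.966,55.614) → (75.181,51.862)

G21
G90
G0 X122.872 Y21.662
M3 S403
G1 X86.058 Y38.375 F2113
G1 X83.043 Y63.636
G1 X25.379 Y81.496
G1 X122.872 Y21.662
M5
G0 X73.935 Y64.965
M3 S891
G1 X72.464 Y70.456 F1222
G1 X68.444 Y74.476
G1 X62.953 Y75.947
G1 X57.462 Y74.476
G1 X53.442 Y70.456
G1 X51.971 Y64.965
G1 X53.442 Y59.474
G1 X57.462 Y55.454
G1 X62.953 Y53.983
G1 X68.444 Y55.454
G1 X72.464 Y59.474
G1 X73.935 Y64.965
M5
G0 X30.285 Y37.573
M3 S403
G1 X29.090 Y44.124 F2113
G1 X34.544 Y49.792
G1 X44.264 Y53.990
G1 X55.866 Y56.127
G1 X66.966 Y55.614
G1 X75.181 Y51.862
M5
G0 X0.000 Y0.000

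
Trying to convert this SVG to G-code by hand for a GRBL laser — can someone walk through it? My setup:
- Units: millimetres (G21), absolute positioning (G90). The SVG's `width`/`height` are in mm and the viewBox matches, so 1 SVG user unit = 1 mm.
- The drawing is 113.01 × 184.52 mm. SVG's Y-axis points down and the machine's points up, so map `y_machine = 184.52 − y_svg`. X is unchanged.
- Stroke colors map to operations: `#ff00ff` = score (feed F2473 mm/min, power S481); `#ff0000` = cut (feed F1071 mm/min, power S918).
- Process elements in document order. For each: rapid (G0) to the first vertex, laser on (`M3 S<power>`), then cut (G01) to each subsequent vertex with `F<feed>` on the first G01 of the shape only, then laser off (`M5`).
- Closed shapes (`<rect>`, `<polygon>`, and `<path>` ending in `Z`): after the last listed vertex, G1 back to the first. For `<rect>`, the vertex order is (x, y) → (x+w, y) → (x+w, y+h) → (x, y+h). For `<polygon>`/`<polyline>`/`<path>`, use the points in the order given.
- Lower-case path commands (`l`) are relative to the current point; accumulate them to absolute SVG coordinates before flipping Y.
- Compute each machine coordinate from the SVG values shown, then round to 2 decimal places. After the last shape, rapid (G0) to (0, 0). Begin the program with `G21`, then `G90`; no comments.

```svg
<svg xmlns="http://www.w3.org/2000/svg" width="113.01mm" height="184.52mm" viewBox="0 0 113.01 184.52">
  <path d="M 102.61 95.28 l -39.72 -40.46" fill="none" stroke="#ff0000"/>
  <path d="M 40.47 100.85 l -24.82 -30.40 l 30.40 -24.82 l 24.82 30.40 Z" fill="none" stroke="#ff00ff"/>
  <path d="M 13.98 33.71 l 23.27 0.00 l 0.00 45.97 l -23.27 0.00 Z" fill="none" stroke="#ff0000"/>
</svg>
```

viewBox `0 0 113.01 184.52` with mm width/height → 1 unit = 1 mm. Flip: y_m = 184.52 − y_svg.

**Shape 1** — `<path>` line segment, stroke `#ff0000` → cut (S918, F1071). Machine vertices: (102.61,89.24) → (62.89,129.70). Open path.

**Shape 2** — `<path>` regular polygon, stroke `#ff00ff` → score (S481, F2473). Machine vertices: (40.47,83.67) → (15.65,114.07) → (46.05,138.89) → (70.87,108.49) → (40.47,83.67). Closed: final G1 returns to the first vertex.

**Shape 3** — `<path>` rectangle, stroke `#ff0000` → cut (S918, F1071). Machine vertices: (13.98,150.81) → (37.25,150.81) → (37.25,104.84) → (13.98,104.84) → (13.98,150.81). Closed: final G1 returns to the first vertex.

G21
G90
G0 X102.61 Y89.24
M3 S918
G01 X62.89 Y129.70 F1071
M5
G0 X40.47 Y83.67
M3 S481
G01 X15.65 Y114.07 F2473
G01 X46.05 Y138.89
G01 X70.87 Y108.49
G01 X40.47 Y83.67
M5
G0 X13.98 Y150.81
M3 S918
G01 X37.25 Y150.81 F1071
G01 X37.25 Y104.84
G01 X13.98 Y104.84
G01 X13.98 Y150.81
M5
G0 X0.00 Y0.00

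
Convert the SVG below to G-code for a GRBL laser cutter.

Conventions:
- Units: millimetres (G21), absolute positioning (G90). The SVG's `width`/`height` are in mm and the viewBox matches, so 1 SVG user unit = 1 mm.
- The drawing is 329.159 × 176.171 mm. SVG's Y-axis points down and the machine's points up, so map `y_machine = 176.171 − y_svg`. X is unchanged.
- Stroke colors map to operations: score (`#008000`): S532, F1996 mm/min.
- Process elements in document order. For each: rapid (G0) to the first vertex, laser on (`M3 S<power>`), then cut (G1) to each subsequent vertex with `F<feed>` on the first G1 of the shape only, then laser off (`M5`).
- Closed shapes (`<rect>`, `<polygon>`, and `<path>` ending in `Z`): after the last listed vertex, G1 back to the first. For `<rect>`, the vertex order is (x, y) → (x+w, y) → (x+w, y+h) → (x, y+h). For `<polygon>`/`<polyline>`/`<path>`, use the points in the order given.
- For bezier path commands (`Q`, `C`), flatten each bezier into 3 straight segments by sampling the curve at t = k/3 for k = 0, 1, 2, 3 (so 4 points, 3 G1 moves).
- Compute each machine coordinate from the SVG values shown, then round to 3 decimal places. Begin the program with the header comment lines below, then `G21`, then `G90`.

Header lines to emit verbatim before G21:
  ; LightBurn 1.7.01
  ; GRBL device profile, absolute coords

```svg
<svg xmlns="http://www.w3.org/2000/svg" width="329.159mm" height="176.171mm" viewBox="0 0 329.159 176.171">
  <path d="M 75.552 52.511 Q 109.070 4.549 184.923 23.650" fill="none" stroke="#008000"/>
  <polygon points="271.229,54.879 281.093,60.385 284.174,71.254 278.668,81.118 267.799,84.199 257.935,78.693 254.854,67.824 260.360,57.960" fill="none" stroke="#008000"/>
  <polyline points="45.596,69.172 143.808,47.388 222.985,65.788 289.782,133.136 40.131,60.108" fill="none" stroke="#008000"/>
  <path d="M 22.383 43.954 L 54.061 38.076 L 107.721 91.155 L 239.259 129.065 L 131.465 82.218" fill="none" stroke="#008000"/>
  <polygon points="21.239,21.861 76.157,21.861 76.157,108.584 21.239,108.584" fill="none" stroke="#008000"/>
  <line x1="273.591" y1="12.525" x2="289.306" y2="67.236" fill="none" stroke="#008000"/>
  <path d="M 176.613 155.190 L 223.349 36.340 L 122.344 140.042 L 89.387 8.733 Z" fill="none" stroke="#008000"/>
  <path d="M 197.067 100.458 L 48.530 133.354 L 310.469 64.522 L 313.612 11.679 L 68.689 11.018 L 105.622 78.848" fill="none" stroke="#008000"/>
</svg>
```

viewBox `0 0 329.159 176.171` with mm width/height → 1 unit = 1 mm. Flip: y_m = 176.171 − y_svg.

**Shape 1** — `<path>` quadratic bezier, stroke `#008000` → score (S532, F1996). Control points (SVG): P0=(75.552,52.511), P1=(109.070,4.549), P2=(184.923,23.650); sampled at t=k/3. Machine vertices: (75.552,123.660) → (102.601,148.183) → (139.058,157.804) → (184.923,152.521). Open path.

**Shape 2** — `<polygon>` regular polygon, stroke `#008000` → score (S532, F1996). Machine vertices: (271.229,121.292) → (281.093,115.786) → (284.174,104.917) → (278.668,95.053) → (267.799,91.972) → (257.935,97.478) → (254.854,108.347) → (260.360,118.211) → (271.229,121.292). Closed: final G1 returns to the first vertex.

**Shape 3** — `<polyline>` open polyline, stroke `#008000` → score (S532, F1996). Machine vertices: (45.596,106.999) → (143.808,128.783) → (222.985,110.383) → (289.782,43.035) → (40.131,116.063). Open path.

**Shape 4** — `<path>` open polyline, stroke `#008000` → score (S532, F1996). Machine vertices: (22.383,132.217) → (54.061,138.095) → (107.721,85.016) → (239.259,47.106) → (131.465,93.953). Open path.

**Shape 5** — `<polygon>` rectangle, stroke `#008000` → score (S532, F1996). Machine vertices: (21.239,154.310) → (76.157,154.310) → (76.157,67.587) → (21.239,67.587) → (21.239,154.310). Closed: final G1 returns to the first vertex.

**Shape 6** — `<line>` line segment, stroke `#008000` → score (S532, F1996). Machine vertices: (273.591,163.646) → (289.306,108.935). Open path.

**Shape 7** — `<path>` closed polygon, stroke `#008000` → score (S532, F1996). Machine vertices: (176.613,20.981) → (223.349,139.831) → (122.344,36.129) → (89.387,167.438) → (176.613,20.981). Closed: final G1 returns to the first vertex.

**Shape 8** — `<path>` open polyline, stroke `#008000` → score (S532, F1996). Machine vertices: (197.067,75.713) → (48.530,42.817) → (310.469,111.649) → (313.612,164.492) → (68.689,165.153) → (105.622,97.323). Open path.

; LightBurn 1.7.01
; GRBL device profile, absolute coords
G21
G90
G0 X75.552 Y123.660
M3 S532
G1 X102.601 Y148.183 F1996
G1 X139.058 Y157.804
G1 X184.923 Y152.521
M5
G0 X271.229 Y121.292
M3 S532
G1 X281.093 Y115.786 F1996
G1 X284.174 Y104.917
G1 X278.668 Y95.053
G1 X267.799 Y91.972
G1 X257.935 Y97.478
G1 X254.854 Y108.347
G1 X260.360 Y118.211
G1 X271.229 Y121.292
M5
G0 X45.596 Y106.999
M3 S532
G1 X143.808 Y128.783 F1996
G1 X222.985 Y110.383
G1 X289.782 Y43.035
G1 X40.131 Y116.063
M5
G0 X22.383 Y132.217
M3 S532
G1 X54.061 Y138.095 F1996
G1 X107.721 Y85.016
G1 X239.259 Y47.106
G1 X131.465 Y93.953
M5
G0 X21.239 Y154.310
M3 S532
G1 X76.157 Y154.310 F1996
G1 X76.157 Y67.587
G1 X21.239 Y67.587
G1 X21.239 Y154.310
M5
G0 X273.591 Y163.646
M3 S532
G1 X289.306 Y108.935 F1996
M5
G0 X176.613 Y20.981
M3 S532
G1 X223.349 Y139.831 F1996
G1 X122.344 Y36.129
G1 X89.387 Y167.438
G1 X176.613 Y20.981
M5
G0 X197.067 Y75.713
M3 S532
G1 X48.530 Y42.817 F1996
G1 X310.469 Y111.649
G1 X313.612 Y164.492
G1 X68.689 Y165.153
G1 X105.622 Y97.323
M5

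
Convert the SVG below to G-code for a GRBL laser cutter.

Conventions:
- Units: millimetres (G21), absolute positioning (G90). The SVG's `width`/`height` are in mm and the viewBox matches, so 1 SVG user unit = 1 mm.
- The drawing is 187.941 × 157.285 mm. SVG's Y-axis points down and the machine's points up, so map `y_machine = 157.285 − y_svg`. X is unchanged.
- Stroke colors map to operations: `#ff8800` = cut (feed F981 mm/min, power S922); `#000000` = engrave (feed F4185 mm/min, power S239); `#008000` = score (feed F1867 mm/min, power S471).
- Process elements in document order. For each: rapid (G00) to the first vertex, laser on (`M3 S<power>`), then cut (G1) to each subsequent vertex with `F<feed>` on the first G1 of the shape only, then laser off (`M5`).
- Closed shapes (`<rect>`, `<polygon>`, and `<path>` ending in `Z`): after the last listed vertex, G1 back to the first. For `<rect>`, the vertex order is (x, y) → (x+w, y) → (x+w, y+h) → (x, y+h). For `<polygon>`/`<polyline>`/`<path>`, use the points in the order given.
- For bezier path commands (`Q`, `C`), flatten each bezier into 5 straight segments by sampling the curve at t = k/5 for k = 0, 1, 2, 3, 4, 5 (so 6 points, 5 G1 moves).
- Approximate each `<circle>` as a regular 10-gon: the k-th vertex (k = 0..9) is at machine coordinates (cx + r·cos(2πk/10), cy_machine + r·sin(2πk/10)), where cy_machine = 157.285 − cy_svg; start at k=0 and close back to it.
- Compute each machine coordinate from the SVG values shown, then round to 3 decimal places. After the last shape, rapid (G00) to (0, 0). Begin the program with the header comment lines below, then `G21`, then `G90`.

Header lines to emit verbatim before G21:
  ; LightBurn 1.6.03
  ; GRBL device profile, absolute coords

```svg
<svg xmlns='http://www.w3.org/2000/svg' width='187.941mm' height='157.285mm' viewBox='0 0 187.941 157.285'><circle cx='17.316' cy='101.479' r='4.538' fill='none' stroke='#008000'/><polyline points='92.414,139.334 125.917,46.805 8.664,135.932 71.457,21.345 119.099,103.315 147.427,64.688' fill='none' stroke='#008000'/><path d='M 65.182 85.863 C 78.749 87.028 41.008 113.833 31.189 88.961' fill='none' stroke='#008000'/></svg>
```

; LightBurn 1.6.03
; GRBL device profile, absolute coords
G21
G90
G00 X21.854 Y55.806
M3 S471
G1 X20.987 Y58.473 F1867
G1 X18.718 Y60.122
G1 X15.914 Y60.122
G1 X13.645 Y58.473
G1 X12.778 Y55.806
G1 X13.645 Y53.139
G1 X15.914 Y51.490
G1 X18.718 Y51.490
G1 X20.987 Y53.139
G1 X21.854 Y55.806
M5
G00 X92.414 Y17.951
M3 S471
G1 X125.917 Y110.480 F1867
G1 X8.664 Y21.353
G1 X71.457 Y135.940
G1 X119.099 Y53.970
G1 X147.427 Y92.597
M5
G00 X65.182 Y71.422
M3 S471
G1 X67.799 Y68.265 F1867
G1 X61.905 Y62.665
G1 X51.304 Y58.334
G1 X39.797 Y58.984
G1 X31.189 Y68.324
M5
G00 X0.000 Y0.000

viewBox `0 0 187.941 157.285` with mm width/height → 1 unit = 1 mm. Flip: y_m = 157.285 − y_svg.

**Shape 1** — `<circle>` circle, stroke `#008000` → score (S471, F1867). Machine vertices: (21.854,55.806) → (20.987,58.473) → (18.718,60.122) → (15.914,60.122) → (13.645,58.473) → (12.778,55.806) → (13.645,53.139) → (15.914,51.490) → (18.718,51.490) → (20.987,53.139) → (21.854,55.806). Closed: final G1 returns to the first vertex.

**Shape 2** — `<polyline>` open polyline, stroke `#008000` → score (S471, F1867). Machine vertices: (92.414,17.951) → (125.917,110.480) → (8.664,21.353) → (71.457,135.940) → (119.099,53.970) → (147.427,92.597). Open path.

**Shape 3** — `<path>` cubic bezier, stroke `#008000` → score (S471, F1867). Control points (SVG): P0=(65.182,85.863), P1=(78.749,87.028), P2=(41.008,113.833), P3=(31.189,88.961); sampled at t=k/5. Machine vertices: (65.182,71.422) → (67.799,68.265) → (61.905,62.665) → (51.304,58.334) → (39.797,58.984) → (31.189,68.324). Open path.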